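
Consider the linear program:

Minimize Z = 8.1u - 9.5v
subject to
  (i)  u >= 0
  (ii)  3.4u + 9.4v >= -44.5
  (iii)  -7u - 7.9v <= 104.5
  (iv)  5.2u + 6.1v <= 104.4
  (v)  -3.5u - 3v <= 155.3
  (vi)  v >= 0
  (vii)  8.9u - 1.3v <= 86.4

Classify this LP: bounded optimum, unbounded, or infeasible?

bounded optimum

Feasible corners and Z = 8.1u - 9.5v:
  (0, 1044/61) → Z = -9918/61
  (0, 0) → Z = 0
  (22092/2035, 15996/2035) → Z = 134916/10175
  (864/89, 0) → Z = 34992/445
The feasible region has finitely many vertices and no improving ray; the minimum is -9918/61 at (0, 1044/61).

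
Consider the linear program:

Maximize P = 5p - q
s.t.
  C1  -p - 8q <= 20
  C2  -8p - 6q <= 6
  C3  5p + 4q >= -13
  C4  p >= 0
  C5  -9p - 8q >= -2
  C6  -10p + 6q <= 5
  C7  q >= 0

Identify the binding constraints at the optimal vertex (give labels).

C5 and C7

Vertices and P = 5p - q:
  (0, 1/4) → P = -1/4
  (0, 0) → P = 0
  (2/9, 0) → P = 10/9

The maximum is at (2/9, 0). Substituting into each constraint, equality holds for C5 and C7; the remaining constraints have slack.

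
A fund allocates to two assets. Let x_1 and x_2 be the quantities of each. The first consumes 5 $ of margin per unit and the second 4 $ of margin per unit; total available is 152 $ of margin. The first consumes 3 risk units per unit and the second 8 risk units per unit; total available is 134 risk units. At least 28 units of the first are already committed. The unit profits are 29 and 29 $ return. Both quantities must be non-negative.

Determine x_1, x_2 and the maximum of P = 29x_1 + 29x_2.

Extreme points and P = 29x_1 + 29x_2:
  (152/5, 0) → P = 4408/5
  (28, 0) → P = 812
  (28, 3) → P = 899

The binding constraints are 5x_1 + 4x_2 = 152 and x_1 = 28.
Solving simultaneously gives x_1 = 28, x_2 = 3.

x_1 = 28, x_2 = 3, maximum P = 899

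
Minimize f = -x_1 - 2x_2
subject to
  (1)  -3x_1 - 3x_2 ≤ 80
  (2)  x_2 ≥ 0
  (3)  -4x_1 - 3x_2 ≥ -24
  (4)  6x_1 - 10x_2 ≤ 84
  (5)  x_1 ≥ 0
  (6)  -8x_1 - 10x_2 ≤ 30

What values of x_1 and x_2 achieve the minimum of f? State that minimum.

Vertices and f = -x_1 - 2x_2:
  (6, 0) → f = -6
  (0, 0) → f = 0
  (0, 8) → f = -16

x_1 = 0, x_2 = 8, minimum f = -16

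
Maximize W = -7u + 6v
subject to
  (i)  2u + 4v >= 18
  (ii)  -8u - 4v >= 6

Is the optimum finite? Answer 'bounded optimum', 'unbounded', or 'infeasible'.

unbounded

From the feasible point (-4, 13/2), moving in the direction (-4, 8) keeps every constraint satisfied while W increases without bound.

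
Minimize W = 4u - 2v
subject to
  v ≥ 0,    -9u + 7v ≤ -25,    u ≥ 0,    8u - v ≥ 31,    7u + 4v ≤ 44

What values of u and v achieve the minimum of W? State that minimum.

u = 192/47, v = 79/47, minimum W = 610/47

Vertices and W = 4u - 2v:
  (31/8, 0) → W = 31/2
  (44/7, 0) → W = 176/7
  (192/47, 79/47) → W = 610/47
  (24/5, 13/5) → W = 14

The optimum lies where -9u + 7v = -25 and 8u - v = 31.
Solving simultaneously gives u = 192/47, v = 79/47.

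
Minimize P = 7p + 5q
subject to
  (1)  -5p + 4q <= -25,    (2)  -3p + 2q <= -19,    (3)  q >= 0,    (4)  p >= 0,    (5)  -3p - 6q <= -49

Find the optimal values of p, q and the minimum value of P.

The feasible region is unbounded (it extends along (4, 5), (1, 0)), but P strictly increases along every unbounded feasible direction, so there is no improving ray and the minimum is attained at a vertex.

The optimum lies where -3p + 2q = -19 and -3p - 6q = -49.
Solving simultaneously gives p = 53/6, q = 15/4.

p = 53/6, q = 15/4, minimum P = 967/12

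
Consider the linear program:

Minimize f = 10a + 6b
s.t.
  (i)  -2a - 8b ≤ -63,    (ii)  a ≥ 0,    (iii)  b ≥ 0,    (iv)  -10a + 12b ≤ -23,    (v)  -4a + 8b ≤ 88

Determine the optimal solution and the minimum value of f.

Extreme points and f = 10a + 6b:
  (63/2, 0) → f = 315
  (235/26, 73/13) → f = 1613/13
  (155/4, 243/8) → f = 2279/4
The feasible region is unbounded (it extends along (2, 1), (1, 0)), but f strictly increases along every unbounded feasible direction, so there is no improving ray and the minimum is attained at a vertex.

The binding constraints are -2a - 8b = -63 and -10a + 12b = -23.
Solving simultaneously gives a = 235/26, b = 73/13.

a = 235/26, b = 73/13, minimum f = 1613/13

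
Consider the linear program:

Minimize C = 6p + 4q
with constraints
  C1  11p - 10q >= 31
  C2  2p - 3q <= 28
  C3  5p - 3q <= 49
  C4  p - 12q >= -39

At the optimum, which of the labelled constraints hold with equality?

Feasible corners and C = 6p + 4q:
  (-187/13, -246/13) → C = -162
  (381/61, 230/61) → C = 3206/61
  (7, -14/3) → C = 70/3
  (235/19, 244/57) → C = 274/3

The minimum is at (-187/13, -246/13). Substituting into each constraint, equality holds for C1 and C2; the remaining constraints have slack.

C1 and C2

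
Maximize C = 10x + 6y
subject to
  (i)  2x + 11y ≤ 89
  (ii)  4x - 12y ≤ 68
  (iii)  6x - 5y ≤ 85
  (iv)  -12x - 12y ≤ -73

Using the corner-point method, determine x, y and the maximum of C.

Corner points and C = 10x + 6y:
  (345/19, 91/19) → C = 3996/19
  (-265/108, 461/54) → C = 1441/54
  (170/13, -17/13) → C = 1598/13
  (141/16, -131/48) → C = 287/4

The binding constraints are 2x + 11y = 89 and 6x - 5y = 85.
Solving simultaneously gives x = 345/19, y = 91/19.

x = 345/19, y = 91/19, maximum C = 3996/19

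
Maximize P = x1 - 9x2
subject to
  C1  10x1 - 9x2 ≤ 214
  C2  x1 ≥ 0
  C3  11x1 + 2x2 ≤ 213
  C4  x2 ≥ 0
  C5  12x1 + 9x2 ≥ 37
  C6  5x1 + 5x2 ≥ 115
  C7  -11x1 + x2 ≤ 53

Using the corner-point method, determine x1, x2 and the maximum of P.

x1 = 167/9, x2 = 40/9, maximum P = -193/9

Vertices and P = x1 - 9x2:
  (0, 23) → P = -207
  (0, 53) → P = -477
  (167/9, 40/9) → P = -193/9
  (107/33, 266/3) → P = -26227/33

At the optimal vertex, 11x1 + 2x2 = 213 and 5x1 + 5x2 = 115.
Solving simultaneously gives x1 = 167/9, x2 = 40/9.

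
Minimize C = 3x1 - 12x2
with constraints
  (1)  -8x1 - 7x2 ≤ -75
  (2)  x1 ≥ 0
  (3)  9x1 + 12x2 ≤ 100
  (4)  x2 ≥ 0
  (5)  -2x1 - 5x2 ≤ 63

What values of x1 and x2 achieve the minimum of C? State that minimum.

Vertices and C = 3x1 - 12x2:
  (200/33, 125/33) → C = -300/11
  (75/8, 0) → C = 225/8
  (100/9, 0) → C = 100/3

x1 = 200/33, x2 = 125/33, minimum C = -300/11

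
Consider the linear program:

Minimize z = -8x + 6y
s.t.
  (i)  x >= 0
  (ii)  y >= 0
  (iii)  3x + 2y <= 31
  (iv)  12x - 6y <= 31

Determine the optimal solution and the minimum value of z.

x = 31/12, y = 0, minimum z = -62/3

Vertices and z = -8x + 6y:
  (0, 0) → z = 0
  (0, 31/2) → z = 93
  (31/12, 0) → z = -62/3
  (124/21, 93/14) → z = -155/21

The optimum lies where y = 0 and 12x - 6y = 31.
Solving simultaneously gives x = 31/12, y = 0.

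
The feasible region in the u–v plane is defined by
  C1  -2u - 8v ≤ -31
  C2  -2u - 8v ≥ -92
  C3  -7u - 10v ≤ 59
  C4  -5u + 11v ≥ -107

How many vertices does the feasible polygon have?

The feasible vertices (each the meet of two boundaries and inside every other half-plane) are:
  (-391/18, 335/36)
  (1197/62, -59/62)
  (-116/3, 127/6)
  (934/31, 123/31)

4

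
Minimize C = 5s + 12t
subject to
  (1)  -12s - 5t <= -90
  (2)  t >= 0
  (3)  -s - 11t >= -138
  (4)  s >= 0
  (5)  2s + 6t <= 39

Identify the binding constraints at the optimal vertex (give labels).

(1) and (2)

Extreme points and C = 5s + 12t:
  (15/2, 0) → C = 75/2
  (345/62, 144/31) → C = 5181/62
  (39/2, 0) → C = 195/2

The minimum is at (15/2, 0). Substituting into each constraint, equality holds for (1) and (2); the remaining constraints have slack.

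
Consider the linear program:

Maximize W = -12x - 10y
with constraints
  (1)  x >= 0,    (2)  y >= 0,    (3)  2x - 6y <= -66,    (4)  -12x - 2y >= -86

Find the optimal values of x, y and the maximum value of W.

x = 0, y = 11, maximum W = -110

Extreme points and W = -12x - 10y:
  (0, 11) → W = -110
  (0, 43) → W = -430
  (96/19, 241/19) → W = -3562/19

The binding constraints are x = 0 and 2x - 6y = -66.
Solving simultaneously gives x = 0, y = 11.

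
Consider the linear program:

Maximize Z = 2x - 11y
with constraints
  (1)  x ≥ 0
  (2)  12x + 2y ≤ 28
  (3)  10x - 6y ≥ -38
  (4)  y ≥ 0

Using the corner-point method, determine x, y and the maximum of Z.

x = 7/3, y = 0, maximum Z = 14/3

Feasible corners and Z = 2x - 11y:
  (0, 19/3) → Z = -209/3
  (0, 0) → Z = 0
  (1, 8) → Z = -86
  (7/3, 0) → Z = 14/3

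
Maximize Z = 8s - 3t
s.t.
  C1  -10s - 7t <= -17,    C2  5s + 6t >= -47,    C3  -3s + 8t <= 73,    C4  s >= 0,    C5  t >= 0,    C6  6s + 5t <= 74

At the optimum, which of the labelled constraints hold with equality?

C5 and C6

Feasible corners and Z = 8s - 3t:
  (0, 17/7) → Z = -51/7
  (17/10, 0) → Z = 68/5
  (0, 73/8) → Z = -219/8
  (227/63, 220/21) → Z = -164/63
  (37/3, 0) → Z = 296/3

The maximum is at (37/3, 0). Substituting into each constraint, equality holds for C5 and C6; the remaining constraints have slack.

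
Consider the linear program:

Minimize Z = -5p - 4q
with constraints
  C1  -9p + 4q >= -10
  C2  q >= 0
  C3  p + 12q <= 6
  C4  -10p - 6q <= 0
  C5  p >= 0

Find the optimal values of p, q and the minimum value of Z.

p = 9/7, q = 11/28, minimum Z = -8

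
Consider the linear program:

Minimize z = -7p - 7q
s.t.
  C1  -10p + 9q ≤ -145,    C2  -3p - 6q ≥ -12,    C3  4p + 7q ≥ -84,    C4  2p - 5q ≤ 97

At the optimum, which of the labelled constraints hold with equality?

Feasible corners and z = -7p - 7q:
  (326/29, -105/29) → z = -1547/29
  (259/106, -710/53) → z = 8127/106
  (214/9, -89/9) → z = -875/9
  (259/34, -278/17) → z = 2079/34

The minimum is at (214/9, -89/9). Substituting into each constraint, equality holds for C2 and C4; the remaining constraints have slack.

C2 and C4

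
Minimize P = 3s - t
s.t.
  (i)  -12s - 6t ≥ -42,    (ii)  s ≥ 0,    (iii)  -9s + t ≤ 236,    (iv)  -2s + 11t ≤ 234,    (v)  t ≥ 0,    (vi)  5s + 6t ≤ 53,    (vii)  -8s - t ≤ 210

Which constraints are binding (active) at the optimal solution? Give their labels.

Extreme points and P = 3s - t:
  (0, 7) → P = -7
  (7/2, 0) → P = 21/2
  (0, 0) → P = 0

The minimum is at (0, 7). Substituting into each constraint, equality holds for (i) and (ii); the remaining constraints have slack.

(i) and (ii)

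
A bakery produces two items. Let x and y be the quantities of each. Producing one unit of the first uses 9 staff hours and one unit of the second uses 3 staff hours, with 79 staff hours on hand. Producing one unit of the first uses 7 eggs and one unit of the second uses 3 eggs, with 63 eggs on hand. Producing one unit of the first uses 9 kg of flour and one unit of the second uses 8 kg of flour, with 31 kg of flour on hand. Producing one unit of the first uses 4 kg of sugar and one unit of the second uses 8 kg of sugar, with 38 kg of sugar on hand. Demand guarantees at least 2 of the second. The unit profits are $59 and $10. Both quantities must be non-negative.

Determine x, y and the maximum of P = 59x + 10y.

Feasible corners and P = 59x + 10y:
  (0, 31/8) → P = 155/4
  (0, 2) → P = 20
  (5/3, 2) → P = 355/3

The optimum lies where 9x + 8y = 31 and y = 2.
Solving simultaneously gives x = 5/3, y = 2.

x = 5/3, y = 2, maximum P = 355/3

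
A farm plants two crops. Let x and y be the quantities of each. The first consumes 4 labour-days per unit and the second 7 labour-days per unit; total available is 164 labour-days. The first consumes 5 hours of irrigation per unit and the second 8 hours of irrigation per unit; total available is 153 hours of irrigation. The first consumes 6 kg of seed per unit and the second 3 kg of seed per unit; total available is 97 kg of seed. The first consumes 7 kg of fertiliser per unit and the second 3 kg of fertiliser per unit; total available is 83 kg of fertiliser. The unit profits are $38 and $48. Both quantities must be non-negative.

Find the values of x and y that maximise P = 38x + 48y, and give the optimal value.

x = 5, y = 16, maximum P = 958

Extreme points and P = 38x + 48y:
  (0, 0) → P = 0
  (0, 153/8) → P = 918
  (83/7, 0) → P = 3154/7
  (5, 16) → P = 958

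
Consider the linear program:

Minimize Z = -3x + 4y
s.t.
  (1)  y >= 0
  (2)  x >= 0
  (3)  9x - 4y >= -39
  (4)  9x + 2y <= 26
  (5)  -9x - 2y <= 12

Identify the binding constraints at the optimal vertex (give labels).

(1) and (4)

Extreme points and Z = -3x + 4y:
  (0, 0) → Z = 0
  (26/9, 0) → Z = -26/3
  (0, 39/4) → Z = 39
  (13/27, 65/6) → Z = 377/9

The minimum is at (26/9, 0). Substituting into each constraint, equality holds for (1) and (4); the remaining constraints have slack.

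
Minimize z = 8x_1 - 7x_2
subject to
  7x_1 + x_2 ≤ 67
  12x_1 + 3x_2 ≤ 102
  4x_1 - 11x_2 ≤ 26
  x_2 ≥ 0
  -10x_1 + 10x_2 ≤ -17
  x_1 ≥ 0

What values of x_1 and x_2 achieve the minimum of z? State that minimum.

Extreme points and z = 8x_1 - 7x_2:
  (25/3, 2/3) → z = 62
  (357/50, 136/25) → z = 476/25
  (13/2, 0) → z = 52
  (17/10, 0) → z = 68/5

The binding constraints are x_2 = 0 and -10x_1 + 10x_2 = -17.
Solving simultaneously gives x_1 = 17/10, x_2 = 0.

x_1 = 17/10, x_2 = 0, minimum z = 68/5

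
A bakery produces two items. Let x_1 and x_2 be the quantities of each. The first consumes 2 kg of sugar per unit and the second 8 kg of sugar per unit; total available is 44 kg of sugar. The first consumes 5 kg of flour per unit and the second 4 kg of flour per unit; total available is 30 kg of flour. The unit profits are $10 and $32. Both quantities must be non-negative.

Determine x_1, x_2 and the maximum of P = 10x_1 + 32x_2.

x_1 = 2, x_2 = 5, maximum P = 180

At the optimal vertex, 2x_1 + 8x_2 = 44 and 5x_1 + 4x_2 = 30.
Solving simultaneously gives x_1 = 2, x_2 = 5.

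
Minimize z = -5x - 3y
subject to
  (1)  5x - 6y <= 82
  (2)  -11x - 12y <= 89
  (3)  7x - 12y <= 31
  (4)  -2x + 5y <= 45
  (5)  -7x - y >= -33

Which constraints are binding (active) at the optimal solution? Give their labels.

(4) and (5)

Corner points and z = -5x - 3y:
  (-29/9, -241/54) → z = 59/2
  (-985/79, 317/79) → z = 3974/79
  (61/13, 2/13) → z = -311/13
  (120/37, 381/37) → z = -1743/37

The minimum is at (120/37, 381/37). Substituting into each constraint, equality holds for (4) and (5); the remaining constraints have slack.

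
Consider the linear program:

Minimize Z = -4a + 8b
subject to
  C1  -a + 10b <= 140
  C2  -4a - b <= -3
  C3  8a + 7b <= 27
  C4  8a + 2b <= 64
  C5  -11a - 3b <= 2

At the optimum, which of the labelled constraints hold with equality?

Vertices and Z = -4a + 8b:
  (-3/10, 21/5) → Z = 174/5
  (11, -41) → Z = -372
  (197/20, -37/5) → Z = -493/5
  (98, -360) → Z = -3272

The minimum is at (98, -360). Substituting into each constraint, equality holds for C4 and C5; the remaining constraints have slack.

C4 and C5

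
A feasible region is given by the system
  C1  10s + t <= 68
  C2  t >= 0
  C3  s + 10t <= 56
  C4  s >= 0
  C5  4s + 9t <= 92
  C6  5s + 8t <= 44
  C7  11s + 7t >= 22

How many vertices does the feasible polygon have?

5

Pairwise boundary intersections that survive every other constraint:
  (34/5, 0)
  (20/3, 4/3)
  (2, 0)
  (0, 11/2)
  (0, 22/7)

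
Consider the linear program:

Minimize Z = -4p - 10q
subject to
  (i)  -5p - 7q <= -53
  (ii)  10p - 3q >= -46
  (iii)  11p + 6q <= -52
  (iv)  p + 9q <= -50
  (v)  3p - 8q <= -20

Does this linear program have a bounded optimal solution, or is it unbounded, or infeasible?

The boundaries p + 9q = -50 and 3p - 8q = -20 meet at (-116/7, -26/7), but that point violates -5p - 7q ≤ -53. Every candidate vertex is excluded by some other constraint, so the feasible region is empty.

infeasible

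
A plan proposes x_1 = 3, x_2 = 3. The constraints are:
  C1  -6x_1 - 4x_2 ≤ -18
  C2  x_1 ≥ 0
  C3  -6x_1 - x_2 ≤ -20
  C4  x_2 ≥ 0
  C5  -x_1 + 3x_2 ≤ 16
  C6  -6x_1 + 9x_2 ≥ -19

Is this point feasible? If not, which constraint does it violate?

C1: -30 ≤ -18 ✓
C2: 3 ≥ 0 ✓
C3: -21 ≤ -20 ✓
C4: 3 ≥ 0 ✓
C5: 6 ≤ 16 ✓
C6: 9 ≥ -19 ✓

feasible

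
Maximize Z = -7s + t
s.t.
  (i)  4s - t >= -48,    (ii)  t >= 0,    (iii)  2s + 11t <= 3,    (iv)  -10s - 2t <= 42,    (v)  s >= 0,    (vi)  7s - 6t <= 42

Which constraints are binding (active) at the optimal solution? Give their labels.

Feasible corners and Z = -7s + t:
  (3/2, 0) → Z = -21/2
  (0, 0) → Z = 0
  (0, 3/11) → Z = 3/11

The maximum is at (0, 3/11). Substituting into each constraint, equality holds for (iii) and (v); the remaining constraints have slack.

(iii) and (v)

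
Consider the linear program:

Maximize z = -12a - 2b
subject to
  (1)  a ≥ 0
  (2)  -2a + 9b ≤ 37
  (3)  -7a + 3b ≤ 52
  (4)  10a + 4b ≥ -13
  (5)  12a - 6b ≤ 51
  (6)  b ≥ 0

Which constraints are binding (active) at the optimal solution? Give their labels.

(1) and (6)

Feasible corners and z = -12a - 2b:
  (0, 37/9) → z = -74/9
  (0, 0) → z = 0
  (227/32, 91/16) → z = -193/2
  (17/4, 0) → z = -51

The maximum is at (0, 0). Substituting into each constraint, equality holds for (1) and (6); the remaining constraints have slack.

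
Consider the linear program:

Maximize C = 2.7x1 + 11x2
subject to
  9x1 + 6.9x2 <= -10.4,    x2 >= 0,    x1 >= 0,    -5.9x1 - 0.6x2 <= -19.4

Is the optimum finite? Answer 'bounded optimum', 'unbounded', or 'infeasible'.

infeasible

The boundaries 9x1 + 6.9x2 = -10.4 and -5.9x1 - 0.6x2 = -19.4 meet at (4670/1177, -23596/3531), but that point violates x2 ≥ 0. Every candidate vertex is excluded by some other constraint, so the feasible region is empty.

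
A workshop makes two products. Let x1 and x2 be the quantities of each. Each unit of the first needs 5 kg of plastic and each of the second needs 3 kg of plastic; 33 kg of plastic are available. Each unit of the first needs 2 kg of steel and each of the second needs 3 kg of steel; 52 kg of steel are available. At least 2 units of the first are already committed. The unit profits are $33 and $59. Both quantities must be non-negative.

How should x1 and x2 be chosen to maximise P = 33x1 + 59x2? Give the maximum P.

x1 = 2, x2 = 23/3, maximum P = 1555/3

Vertices and P = 33x1 + 59x2:
  (33/5, 0) → P = 1089/5
  (2, 0) → P = 66
  (2, 23/3) → P = 1555/3

The binding constraints are 5x1 + 3x2 = 33 and x1 = 2.
Solving simultaneously gives x1 = 2, x2 = 23/3.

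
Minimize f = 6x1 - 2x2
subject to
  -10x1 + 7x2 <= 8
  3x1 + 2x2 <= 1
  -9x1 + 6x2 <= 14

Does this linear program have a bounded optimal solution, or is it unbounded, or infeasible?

unbounded

From the feasible point (-9/41, 34/41), moving in the direction (-6, -9) keeps every constraint satisfied while f decreases without bound.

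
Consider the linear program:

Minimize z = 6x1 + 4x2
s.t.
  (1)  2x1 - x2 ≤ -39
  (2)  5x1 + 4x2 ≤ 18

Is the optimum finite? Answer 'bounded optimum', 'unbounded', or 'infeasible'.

From the feasible point (-138/13, 231/13), moving in the direction (-4, 5) keeps every constraint satisfied while z decreases without bound.

unbounded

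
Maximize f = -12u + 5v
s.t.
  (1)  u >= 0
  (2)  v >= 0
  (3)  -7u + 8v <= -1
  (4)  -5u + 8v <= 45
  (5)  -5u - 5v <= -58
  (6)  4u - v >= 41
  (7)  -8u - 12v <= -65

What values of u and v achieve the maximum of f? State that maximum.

u = 327/25, v = 283/25, maximum f = -2509/25

Extreme points and f = -12u + 5v:
  (58/5, 0) → f = -696/5
  (23, 20) → f = -176
  (327/25, 283/25) → f = -2509/25
  (263/25, 27/25) → f = -3021/25
The feasible region is unbounded (it extends along (1, 0), (8, 5)), but f strictly decreases along every unbounded feasible direction, so there is no improving ray and the maximum is attained at a vertex.

The optimum lies where -7u + 8v = -1 and 4u - v = 41.
Solving simultaneously gives u = 327/25, v = 283/25.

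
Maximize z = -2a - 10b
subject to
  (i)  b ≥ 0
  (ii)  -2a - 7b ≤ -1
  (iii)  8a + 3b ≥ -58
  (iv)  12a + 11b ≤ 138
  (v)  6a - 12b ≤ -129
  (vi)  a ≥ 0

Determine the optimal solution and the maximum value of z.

a = 0, b = 43/4, maximum z = -215/2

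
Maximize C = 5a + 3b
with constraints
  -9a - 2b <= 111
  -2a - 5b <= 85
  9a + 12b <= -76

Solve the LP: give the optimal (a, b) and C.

Corner points and C = 5a + 3b:
  (-385/41, -543/41) → C = -3554/41
  (-118/9, 7/2) → C = -991/18
  (640/21, -613/21) → C = 1361/21

At the optimal vertex, -2a - 5b = 85 and 9a + 12b = -76.
Solving simultaneously gives a = 640/21, b = -613/21.

a = 640/21, b = -613/21, maximum C = 1361/21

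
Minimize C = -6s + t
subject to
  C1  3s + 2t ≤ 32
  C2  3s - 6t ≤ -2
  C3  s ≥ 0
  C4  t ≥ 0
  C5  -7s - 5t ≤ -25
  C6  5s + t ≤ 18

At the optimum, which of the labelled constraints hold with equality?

Corner points and C = -6s + t:
  (0, 16) → C = 16
  (4/7, 106/7) → C = 82/7
  (140/57, 89/57) → C = -751/57
  (106/33, 64/33) → C = -52/3
  (0, 5) → C = 5

The minimum is at (106/33, 64/33). Substituting into each constraint, equality holds for C2 and C6; the remaining constraints have slack.

C2 and C6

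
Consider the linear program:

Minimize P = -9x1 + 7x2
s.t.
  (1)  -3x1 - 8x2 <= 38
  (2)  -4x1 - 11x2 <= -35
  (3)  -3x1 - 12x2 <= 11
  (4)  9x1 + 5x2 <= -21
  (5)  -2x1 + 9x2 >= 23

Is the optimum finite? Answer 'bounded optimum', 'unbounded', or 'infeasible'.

Feasible corners and P = -9x1 + 7x2:
  (-698, 257) → P = 8081
  (-406/79, 399/79) → P = 6447/79
The feasible region has finitely many vertices and no improving ray; the minimum is 6447/79 at (-406/79, 399/79).

bounded optimum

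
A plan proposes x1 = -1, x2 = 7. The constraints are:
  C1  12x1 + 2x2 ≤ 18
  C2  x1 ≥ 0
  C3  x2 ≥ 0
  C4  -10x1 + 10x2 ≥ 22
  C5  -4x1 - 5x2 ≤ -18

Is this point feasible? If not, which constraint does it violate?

not feasible — violates C2

Constraint C2: x1 = -1, which is not ≥ 0. All other constraints are satisfied.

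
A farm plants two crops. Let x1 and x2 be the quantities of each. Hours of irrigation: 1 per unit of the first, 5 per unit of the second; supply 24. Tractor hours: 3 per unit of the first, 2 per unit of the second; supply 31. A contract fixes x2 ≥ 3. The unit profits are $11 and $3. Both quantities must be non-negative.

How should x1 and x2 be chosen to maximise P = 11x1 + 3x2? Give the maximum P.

At the optimal vertex, 3x1 + 2x2 = 31 and x2 = 3.
Solving simultaneously gives x1 = 25/3, x2 = 3.

x1 = 25/3, x2 = 3, maximum P = 302/3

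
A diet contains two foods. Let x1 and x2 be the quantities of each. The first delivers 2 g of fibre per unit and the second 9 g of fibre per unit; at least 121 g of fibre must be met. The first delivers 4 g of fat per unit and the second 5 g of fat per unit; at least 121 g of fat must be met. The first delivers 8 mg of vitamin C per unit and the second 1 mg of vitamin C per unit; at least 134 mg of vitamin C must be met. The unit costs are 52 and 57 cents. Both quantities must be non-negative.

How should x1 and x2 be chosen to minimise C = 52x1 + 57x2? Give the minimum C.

x1 = 61/4, x2 = 12, minimum C = 1477

Feasible corners and C = 52x1 + 57x2:
  (0, 134) → C = 7638
  (121/2, 0) → C = 3146
  (242/13, 121/13) → C = 19481/13
  (61/4, 12) → C = 1477
The feasible region is unbounded (it extends along (0, 1), (1, 0)), but C strictly increases along every unbounded feasible direction, so there is no improving ray and the minimum is attained at a vertex.

The optimum lies where 4x1 + 5x2 = 121 and 8x1 + x2 = 134.
Solving simultaneously gives x1 = 61/4, x2 = 12.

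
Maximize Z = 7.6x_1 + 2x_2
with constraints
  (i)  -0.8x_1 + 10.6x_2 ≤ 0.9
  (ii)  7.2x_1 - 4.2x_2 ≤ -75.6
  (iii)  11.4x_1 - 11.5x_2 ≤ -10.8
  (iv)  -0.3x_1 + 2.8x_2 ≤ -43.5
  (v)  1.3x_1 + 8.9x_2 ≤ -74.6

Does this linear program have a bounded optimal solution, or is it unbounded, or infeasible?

Vertices and Z = 7.6x_1 + 2x_2:
  (-2289/97, -2178/97) → Z = -108762/485
  (-313/15, -622/35) → Z = -101918/525
The feasible region has finitely many vertices and no improving ray; the maximum is -101918/525 at (-313/15, -622/35).

bounded optimum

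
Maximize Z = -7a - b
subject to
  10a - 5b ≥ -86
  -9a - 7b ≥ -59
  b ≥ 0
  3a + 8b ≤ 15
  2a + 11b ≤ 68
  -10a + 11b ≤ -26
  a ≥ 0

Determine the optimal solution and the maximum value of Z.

a = 13/5, b = 0, maximum Z = -91/5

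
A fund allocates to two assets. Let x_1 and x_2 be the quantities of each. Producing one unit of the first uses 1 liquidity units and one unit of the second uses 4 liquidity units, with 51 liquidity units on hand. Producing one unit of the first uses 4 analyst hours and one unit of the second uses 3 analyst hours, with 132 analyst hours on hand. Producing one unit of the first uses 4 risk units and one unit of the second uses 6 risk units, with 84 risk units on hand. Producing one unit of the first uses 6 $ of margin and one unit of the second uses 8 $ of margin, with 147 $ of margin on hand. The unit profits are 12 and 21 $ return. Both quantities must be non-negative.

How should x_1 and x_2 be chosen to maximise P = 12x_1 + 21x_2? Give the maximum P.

Vertices and P = 12x_1 + 21x_2:
  (0, 0) → P = 0
  (0, 51/4) → P = 1071/4
  (21, 0) → P = 252
  (3, 12) → P = 288

The optimum lies where x_1 + 4x_2 = 51 and 4x_1 + 6x_2 = 84.
Solving simultaneously gives x_1 = 3, x_2 = 12.

x_1 = 3, x_2 = 12, maximum P = 288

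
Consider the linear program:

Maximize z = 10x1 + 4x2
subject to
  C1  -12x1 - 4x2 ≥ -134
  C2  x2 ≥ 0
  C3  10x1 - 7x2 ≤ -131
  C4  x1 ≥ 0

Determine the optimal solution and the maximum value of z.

x1 = 0, x2 = 67/2, maximum z = 134

Extreme points and z = 10x1 + 4x2:
  (207/62, 728/31) → z = 3947/31
  (0, 67/2) → z = 134
  (0, 131/7) → z = 524/7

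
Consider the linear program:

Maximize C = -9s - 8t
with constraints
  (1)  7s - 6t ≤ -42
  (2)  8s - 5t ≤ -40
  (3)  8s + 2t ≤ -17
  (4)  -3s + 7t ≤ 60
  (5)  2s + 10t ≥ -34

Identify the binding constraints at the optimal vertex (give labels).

(4) and (5)

Corner points and C = -9s - 8t:
  (-3, 7/2) → C = -1
  (-312/41, -77/41) → C = 3424/41
  (-239/62, 429/62) → C = -1281/62
  (-419/22, 9/22) → C = 3699/22

The maximum is at (-419/22, 9/22). Substituting into each constraint, equality holds for (4) and (5); the remaining constraints have slack.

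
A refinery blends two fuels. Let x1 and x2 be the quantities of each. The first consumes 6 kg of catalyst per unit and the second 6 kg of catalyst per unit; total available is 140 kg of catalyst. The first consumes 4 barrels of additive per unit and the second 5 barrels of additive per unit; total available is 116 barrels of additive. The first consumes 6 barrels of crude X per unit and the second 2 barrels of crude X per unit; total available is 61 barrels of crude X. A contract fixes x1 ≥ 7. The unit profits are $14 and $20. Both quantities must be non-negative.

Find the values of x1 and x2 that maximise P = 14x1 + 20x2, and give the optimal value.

Corner points and P = 14x1 + 20x2:
  (61/6, 0) → P = 427/3
  (7, 0) → P = 98
  (7, 19/2) → P = 288

x1 = 7, x2 = 19/2, maximum P = 288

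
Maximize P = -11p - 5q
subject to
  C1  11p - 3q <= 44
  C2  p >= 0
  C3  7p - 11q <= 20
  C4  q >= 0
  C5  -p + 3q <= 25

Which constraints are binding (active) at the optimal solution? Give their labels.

Vertices and P = -11p - 5q:
  (106/25, 22/25) → P = -1276/25
  (69/10, 319/30) → P = -1936/15
  (0, 0) → P = 0
  (0, 25/3) → P = -125/3
  (20/7, 0) → P = -220/7

The maximum is at (0, 0). Substituting into each constraint, equality holds for C2 and C4; the remaining constraints have slack.

C2 and C4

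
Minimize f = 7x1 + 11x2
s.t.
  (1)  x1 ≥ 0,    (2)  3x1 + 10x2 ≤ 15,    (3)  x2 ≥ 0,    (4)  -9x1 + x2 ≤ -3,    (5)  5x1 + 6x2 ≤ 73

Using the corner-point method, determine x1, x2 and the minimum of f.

x1 = 1/3, x2 = 0, minimum f = 7/3

Extreme points and f = 7x1 + 11x2:
  (5, 0) → f = 35
  (15/31, 42/31) → f = 567/31
  (1/3, 0) → f = 7/3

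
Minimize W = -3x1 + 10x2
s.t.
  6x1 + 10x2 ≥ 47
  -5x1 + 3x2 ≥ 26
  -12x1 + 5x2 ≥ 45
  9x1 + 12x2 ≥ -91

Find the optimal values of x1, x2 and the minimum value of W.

Vertices and W = -3x1 + 10x2:
  (-7/4, 23/4) → W = 251/4
  (-737/9, 323/6) → W = 784
  (-5/11, 87/11) → W = 885/11
The feasible region is unbounded (it extends along (-4, 3), (5, 12)), but W strictly increases along every unbounded feasible direction, so there is no improving ray and the minimum is attained at a vertex.

x1 = -7/4, x2 = 23/4, minimum W = 251/4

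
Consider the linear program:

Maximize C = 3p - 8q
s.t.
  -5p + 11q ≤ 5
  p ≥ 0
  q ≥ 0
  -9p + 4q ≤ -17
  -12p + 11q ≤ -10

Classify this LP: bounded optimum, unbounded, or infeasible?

From the feasible point (207/79, 130/79), moving in the direction (1, 0) keeps every constraint satisfied while C increases without bound.

unbounded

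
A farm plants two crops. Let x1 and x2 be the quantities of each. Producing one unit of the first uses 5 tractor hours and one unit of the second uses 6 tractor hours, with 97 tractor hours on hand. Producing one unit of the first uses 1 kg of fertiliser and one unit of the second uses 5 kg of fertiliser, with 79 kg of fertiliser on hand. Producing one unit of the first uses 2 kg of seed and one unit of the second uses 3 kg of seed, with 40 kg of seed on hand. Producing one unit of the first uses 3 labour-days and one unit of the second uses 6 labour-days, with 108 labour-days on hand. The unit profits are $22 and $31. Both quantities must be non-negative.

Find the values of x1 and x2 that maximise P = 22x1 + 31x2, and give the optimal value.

The optimum lies where 5x1 + 6x2 = 97 and 2x1 + 3x2 = 40.
Solving simultaneously gives x1 = 17, x2 = 2.

x1 = 17, x2 = 2, maximum P = 436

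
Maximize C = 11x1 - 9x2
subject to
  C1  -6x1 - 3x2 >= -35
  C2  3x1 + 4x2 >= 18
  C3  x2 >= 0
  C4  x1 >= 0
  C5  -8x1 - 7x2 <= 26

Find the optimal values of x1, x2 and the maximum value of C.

Extreme points and C = 11x1 - 9x2:
  (86/15, 1/5) → C = 919/15
  (0, 35/3) → C = -105
  (0, 9/2) → C = -81/2

At the optimal vertex, -6x1 - 3x2 = -35 and 3x1 + 4x2 = 18.
Solving simultaneously gives x1 = 86/15, x2 = 1/5.

x1 = 86/15, x2 = 1/5, maximum C = 919/15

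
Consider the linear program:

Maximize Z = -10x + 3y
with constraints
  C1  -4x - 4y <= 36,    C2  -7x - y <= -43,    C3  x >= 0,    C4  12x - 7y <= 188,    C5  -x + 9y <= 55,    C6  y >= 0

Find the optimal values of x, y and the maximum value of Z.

Vertices and Z = -10x + 3y:
  (83/16, 107/16) → Z = -509/16
  (43/7, 0) → Z = -430/7
  (2077/101, 848/101) → Z = -18226/101
  (47/3, 0) → Z = -470/3

The binding constraints are -7x - y = -43 and -x + 9y = 55.
Solving simultaneously gives x = 83/16, y = 107/16.

x = 83/16, y = 107/16, maximum Z = -509/16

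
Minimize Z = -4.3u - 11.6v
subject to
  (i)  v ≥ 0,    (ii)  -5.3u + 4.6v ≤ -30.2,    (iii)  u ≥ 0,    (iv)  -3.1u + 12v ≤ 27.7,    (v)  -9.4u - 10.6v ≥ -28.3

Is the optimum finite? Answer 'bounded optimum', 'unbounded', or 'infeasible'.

infeasible

The boundaries v = 0 and -5.3u + 4.6v = -30.2 meet at (302/53, 0), but that point violates -9.4u - 10.6v ≥ -28.3. Every candidate vertex is excluded by some other constraint, so the feasible region is empty.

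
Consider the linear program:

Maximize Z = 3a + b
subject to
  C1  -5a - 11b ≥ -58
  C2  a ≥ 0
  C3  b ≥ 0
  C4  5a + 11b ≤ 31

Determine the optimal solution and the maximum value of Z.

a = 31/5, b = 0, maximum Z = 93/5

Extreme points and Z = 3a + b:
  (0, 0) → Z = 0
  (0, 31/11) → Z = 31/11
  (31/5, 0) → Z = 93/5

At the optimal vertex, b = 0 and 5a + 11b = 31.
Solving simultaneously gives a = 31/5, b = 0.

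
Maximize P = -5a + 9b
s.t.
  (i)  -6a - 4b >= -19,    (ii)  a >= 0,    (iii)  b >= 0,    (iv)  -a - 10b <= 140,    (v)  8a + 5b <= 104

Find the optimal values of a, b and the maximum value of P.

a = 0, b = 19/4, maximum P = 171/4

Extreme points and P = -5a + 9b:
  (0, 19/4) → P = 171/4
  (19/6, 0) → P = -95/6
  (0, 0) → P = 0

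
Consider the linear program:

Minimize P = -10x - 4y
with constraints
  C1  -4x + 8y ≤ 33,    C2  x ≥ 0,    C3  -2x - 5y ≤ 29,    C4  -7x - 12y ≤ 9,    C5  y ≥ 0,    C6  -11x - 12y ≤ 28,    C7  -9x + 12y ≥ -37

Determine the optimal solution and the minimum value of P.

Corner points and P = -10x - 4y:
  (0, 33/8) → P = -33/2
  (173/6, 445/24) → P = -725/2
  (0, 0) → P = 0
  (37/9, 0) → P = -370/9

x = 173/6, y = 445/24, minimum P = -725/2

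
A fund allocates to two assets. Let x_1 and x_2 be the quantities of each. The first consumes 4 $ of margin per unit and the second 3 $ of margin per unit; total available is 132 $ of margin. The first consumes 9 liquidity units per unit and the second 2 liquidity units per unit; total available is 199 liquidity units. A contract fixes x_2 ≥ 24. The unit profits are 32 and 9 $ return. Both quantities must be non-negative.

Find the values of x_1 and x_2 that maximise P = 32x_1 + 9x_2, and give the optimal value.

Feasible corners and P = 32x_1 + 9x_2:
  (0, 44) → P = 396
  (0, 24) → P = 216
  (15, 24) → P = 696

The binding constraints are 4x_1 + 3x_2 = 132 and x_2 = 24.
Solving simultaneously gives x_1 = 15, x_2 = 24.

x_1 = 15, x_2 = 24, maximum P = 696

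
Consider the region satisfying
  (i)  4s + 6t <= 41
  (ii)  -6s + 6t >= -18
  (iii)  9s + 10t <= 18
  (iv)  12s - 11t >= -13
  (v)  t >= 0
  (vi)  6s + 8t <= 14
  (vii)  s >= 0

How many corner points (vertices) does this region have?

Intersecting each pair of boundary lines and keeping only the points that satisfy every inequality leaves:
  (2, 0)
  (1/3, 3/2)
  (25/81, 41/27)
  (0, 13/11)
  (0, 0)

5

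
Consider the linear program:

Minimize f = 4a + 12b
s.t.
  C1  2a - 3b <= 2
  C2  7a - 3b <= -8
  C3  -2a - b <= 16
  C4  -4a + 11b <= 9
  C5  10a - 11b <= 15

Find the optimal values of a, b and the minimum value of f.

Corner points and f = 4a + 12b:
  (-2, -2) → f = -32
  (-23/4, -9/2) → f = -77
  (-61/65, 31/65) → f = 128/65
  (-185/26, -23/13) → f = -646/13

a = -23/4, b = -9/2, minimum f = -77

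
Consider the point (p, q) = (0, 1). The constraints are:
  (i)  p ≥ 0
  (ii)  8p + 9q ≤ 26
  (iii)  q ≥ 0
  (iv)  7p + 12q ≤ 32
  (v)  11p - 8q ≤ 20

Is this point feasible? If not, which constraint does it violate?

(i): 0 ≥ 0 ✓
(ii): 9 ≤ 26 ✓
(iii): 1 ≥ 0 ✓
(iv): 12 ≤ 32 ✓
(v): -8 ≤ 20 ✓

feasible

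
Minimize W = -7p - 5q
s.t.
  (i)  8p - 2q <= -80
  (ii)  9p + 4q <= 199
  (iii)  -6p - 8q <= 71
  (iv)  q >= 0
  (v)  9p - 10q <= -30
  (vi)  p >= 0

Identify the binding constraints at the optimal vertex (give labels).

(ii) and (vi)

Extreme points and W = -7p - 5q:
  (39/25, 1156/25) → W = -6053/25
  (0, 40) → W = -200
  (0, 199/4) → W = -995/4

The minimum is at (0, 199/4). Substituting into each constraint, equality holds for (ii) and (vi); the remaining constraints have slack.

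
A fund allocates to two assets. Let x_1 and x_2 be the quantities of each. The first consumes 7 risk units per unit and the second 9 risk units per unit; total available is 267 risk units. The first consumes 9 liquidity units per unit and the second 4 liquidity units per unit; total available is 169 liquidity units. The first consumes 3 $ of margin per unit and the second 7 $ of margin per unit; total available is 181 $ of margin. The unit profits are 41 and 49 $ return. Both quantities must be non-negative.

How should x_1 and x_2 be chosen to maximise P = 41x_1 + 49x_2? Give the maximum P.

Corner points and P = 41x_1 + 49x_2:
  (0, 0) → P = 0
  (0, 181/7) → P = 1267
  (169/9, 0) → P = 6929/9
  (9, 22) → P = 1447

x_1 = 9, x_2 = 22, maximum P = 1447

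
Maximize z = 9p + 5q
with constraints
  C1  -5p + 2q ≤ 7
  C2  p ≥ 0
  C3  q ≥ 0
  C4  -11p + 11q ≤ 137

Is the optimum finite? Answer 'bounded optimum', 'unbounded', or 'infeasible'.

unbounded

From the feasible point (0, 7/2), moving in the direction (1, 0) keeps every constraint satisfied while z increases without bound.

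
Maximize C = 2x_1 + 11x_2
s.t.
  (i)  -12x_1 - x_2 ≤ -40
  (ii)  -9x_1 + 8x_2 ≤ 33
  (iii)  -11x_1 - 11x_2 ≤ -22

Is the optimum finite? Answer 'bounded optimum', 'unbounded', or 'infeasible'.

From the feasible point (41/15, 36/5), moving in the direction (8, 9) keeps every constraint satisfied while C increases without bound.

unbounded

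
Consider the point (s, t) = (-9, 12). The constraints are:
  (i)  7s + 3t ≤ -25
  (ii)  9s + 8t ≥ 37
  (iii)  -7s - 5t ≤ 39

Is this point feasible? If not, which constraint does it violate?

not feasible — violates (ii)

Constraint (ii): 9s + 8t = 15, which is not ≥ 37. All other constraints are satisfied.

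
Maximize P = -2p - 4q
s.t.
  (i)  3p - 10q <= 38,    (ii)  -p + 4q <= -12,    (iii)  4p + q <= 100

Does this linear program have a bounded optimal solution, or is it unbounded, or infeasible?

unbounded

From the feasible point (16, 1), moving in the direction (-4, -1) keeps every constraint satisfied while P increases without bound.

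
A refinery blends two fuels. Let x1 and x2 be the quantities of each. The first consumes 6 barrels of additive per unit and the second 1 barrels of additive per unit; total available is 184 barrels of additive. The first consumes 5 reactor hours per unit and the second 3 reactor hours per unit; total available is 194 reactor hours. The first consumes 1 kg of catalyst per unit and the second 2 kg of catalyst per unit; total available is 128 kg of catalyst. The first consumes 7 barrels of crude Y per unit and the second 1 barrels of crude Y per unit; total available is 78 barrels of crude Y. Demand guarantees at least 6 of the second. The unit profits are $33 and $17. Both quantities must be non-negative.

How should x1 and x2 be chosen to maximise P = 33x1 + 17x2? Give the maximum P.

x1 = 5/2, x2 = 121/2, maximum P = 1111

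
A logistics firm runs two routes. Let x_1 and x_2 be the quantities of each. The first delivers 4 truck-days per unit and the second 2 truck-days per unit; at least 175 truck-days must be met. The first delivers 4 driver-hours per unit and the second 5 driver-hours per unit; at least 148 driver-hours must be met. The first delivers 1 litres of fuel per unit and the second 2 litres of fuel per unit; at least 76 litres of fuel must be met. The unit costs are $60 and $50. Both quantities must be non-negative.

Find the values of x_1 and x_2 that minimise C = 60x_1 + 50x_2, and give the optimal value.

x_1 = 33, x_2 = 43/2, minimum C = 3055

Vertices and C = 60x_1 + 50x_2:
  (0, 175/2) → C = 4375
  (76, 0) → C = 4560
  (33, 43/2) → C = 3055
The feasible region is unbounded (it extends along (0, 1), (1, 0)), but C strictly increases along every unbounded feasible direction, so there is no improving ray and the minimum is attained at a vertex.

The optimum lies where 4x_1 + 2x_2 = 175 and x_1 + 2x_2 = 76.
Solving simultaneously gives x_1 = 33, x_2 = 43/2.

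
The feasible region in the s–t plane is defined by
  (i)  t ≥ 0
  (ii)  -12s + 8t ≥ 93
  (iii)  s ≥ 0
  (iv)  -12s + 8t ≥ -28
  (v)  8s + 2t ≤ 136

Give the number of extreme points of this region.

3

Of the 9 pairwise boundary intersections, those satisfying every inequality are:
  (0, 93/8)
  (41/4, 27)
  (0, 68)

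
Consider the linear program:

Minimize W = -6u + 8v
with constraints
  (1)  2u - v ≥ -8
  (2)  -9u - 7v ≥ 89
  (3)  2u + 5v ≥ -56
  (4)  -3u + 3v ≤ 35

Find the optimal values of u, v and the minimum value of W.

u = -53/31, v = -326/31, minimum W = -2290/31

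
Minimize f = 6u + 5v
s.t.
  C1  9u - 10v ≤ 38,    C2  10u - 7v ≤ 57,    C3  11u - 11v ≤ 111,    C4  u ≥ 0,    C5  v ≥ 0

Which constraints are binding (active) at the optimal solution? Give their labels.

C4 and C5

Corner points and f = 6u + 5v:
  (304/37, 133/37) → f = 2489/37
  (38/9, 0) → f = 76/3
  (0, 0) → f = 0
The feasible region is unbounded (it extends along (0, 1), (7, 10)), but f strictly increases along every unbounded feasible direction, so there is no improving ray and the minimum is attained at a vertex.

The minimum is at (0, 0). Substituting into each constraint, equality holds for C4 and C5; the remaining constraints have slack.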